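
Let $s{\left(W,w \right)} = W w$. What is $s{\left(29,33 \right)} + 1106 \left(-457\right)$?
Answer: $-504485$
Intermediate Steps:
$s{\left(29,33 \right)} + 1106 \left(-457\right) = 29 \cdot 33 + 1106 \left(-457\right) = 957 - 505442 = -504485$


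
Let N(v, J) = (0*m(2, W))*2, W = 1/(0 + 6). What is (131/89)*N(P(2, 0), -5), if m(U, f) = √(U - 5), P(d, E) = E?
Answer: 0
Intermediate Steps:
W = ⅙ (W = 1/6 = ⅙ ≈ 0.16667)
m(U, f) = √(-5 + U)
N(v, J) = 0 (N(v, J) = (0*√(-5 + 2))*2 = (0*√(-3))*2 = (0*(I*√3))*2 = 0*2 = 0)
(131/89)*N(P(2, 0), -5) = (131/89)*0 = 0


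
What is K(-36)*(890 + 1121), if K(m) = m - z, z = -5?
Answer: -62341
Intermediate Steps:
K(m) = 5 + m (K(m) = m - 1*(-5) = m + 5 = 5 + m)
K(-36)*(890 + 1121) = (5 - 36)*(890 + 1121) = -31*2011 = -62341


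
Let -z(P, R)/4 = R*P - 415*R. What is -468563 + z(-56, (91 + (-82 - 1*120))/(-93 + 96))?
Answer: -538271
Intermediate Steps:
z(P, R) = 1660*R - 4*P*R (z(P, R) = -4*(R*P - 415*R) = -4*(P*R - 415*R) = -4*(-415*R + P*R) = 1660*R - 4*P*R)
-468563 + z(-56, (91 + (-82 - 1*120))/(-93 + 96)) = -468563 + 4*((91 + (-82 - 1*120))/(-93 + 96))*(415 - 1*(-56)) = -468563 + 4*((91 + (-82 - 120))/3)*(415 + 56) = -468563 + 4*((91 - 202)*(⅓))*471 = -468563 + 4*(-111*⅓)*471 = -468563 + 4*(-37)*471 = -468563 - 69708 = -538271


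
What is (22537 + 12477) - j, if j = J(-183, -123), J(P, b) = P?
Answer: 35197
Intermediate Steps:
j = -183
(22537 + 12477) - j = (22537 + 12477) - 1*(-183) = 35014 + 183 = 35197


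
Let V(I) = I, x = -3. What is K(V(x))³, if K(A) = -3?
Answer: -27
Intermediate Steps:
K(V(x))³ = (-3)³ = -27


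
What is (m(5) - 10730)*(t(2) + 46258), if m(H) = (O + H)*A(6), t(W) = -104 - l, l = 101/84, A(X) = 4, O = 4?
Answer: -20729436745/42 ≈ -4.9356e+8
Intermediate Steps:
l = 101/84 (l = 101*(1/84) = 101/84 ≈ 1.2024)
t(W) = -8837/84 (t(W) = -104 - 1*101/84 = -104 - 101/84 = -8837/84)
m(H) = 16 + 4*H (m(H) = (4 + H)*4 = 16 + 4*H)
(m(5) - 10730)*(t(2) + 46258) = ((16 + 4*5) - 10730)*(-8837/84 + 46258) = ((16 + 20) - 10730)*(3876835/84) = (36 - 10730)*(3876835/84) = -10694*3876835/84 = -20729436745/42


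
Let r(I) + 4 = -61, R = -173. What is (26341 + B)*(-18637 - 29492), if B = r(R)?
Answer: -1264637604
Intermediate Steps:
r(I) = -65 (r(I) = -4 - 61 = -65)
B = -65
(26341 + B)*(-18637 - 29492) = (26341 - 65)*(-18637 - 29492) = 26276*(-48129) = -1264637604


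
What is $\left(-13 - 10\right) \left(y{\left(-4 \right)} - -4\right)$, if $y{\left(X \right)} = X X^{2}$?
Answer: $1380$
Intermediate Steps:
$y{\left(X \right)} = X^{3}$
$\left(-13 - 10\right) \left(y{\left(-4 \right)} - -4\right) = \left(-13 - 10\right) \left(\left(-4\right)^{3} - -4\right) = - 23 \left(-64 + 4\right) = \left(-23\right) \left(-60\right) = 1380$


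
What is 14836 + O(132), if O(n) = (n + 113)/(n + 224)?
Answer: 5281861/356 ≈ 14837.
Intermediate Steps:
O(n) = (113 + n)/(224 + n)
14836 + O(132) = 14836 + (113 + 132)/(224 + 132) = 14836 + 245/356 = 5281861/356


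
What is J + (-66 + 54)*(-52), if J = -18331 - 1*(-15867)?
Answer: -1840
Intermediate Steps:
J = -2464 (J = -18331 + 15867 = -2464)
J + (-66 + 54)*(-52) = -2464 + (-66 + 54)*(-52) = -2464 - 12*(-52) = -2464 + 624 = -1840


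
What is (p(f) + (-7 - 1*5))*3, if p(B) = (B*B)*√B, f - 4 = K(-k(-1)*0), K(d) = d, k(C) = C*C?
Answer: 60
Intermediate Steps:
k(C) = C²
f = 4 (f = 4 - 1*(-1)²*0 = 4 - 1*1*0 = 4 - 1*0 = 4 + 0 = 4)
p(B) = B^(5/2) (p(B) = B²*√B = B^(5/2))
(p(f) + (-7 - 1*5))*3 = (4^(5/2) + (-7 - 1*5))*3 = (32 + (-7 - 5))*3 = (32 - 12)*3 = 20*3 = 60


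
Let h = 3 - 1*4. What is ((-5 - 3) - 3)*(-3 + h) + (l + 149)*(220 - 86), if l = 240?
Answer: 52170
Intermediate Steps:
h = -1 (h = 3 - 4 = -1)
((-5 - 3) - 3)*(-3 + h) + (l + 149)*(220 - 86) = ((-5 - 3) - 3)*(-3 - 1) + (240 + 149)*(220 - 86) = (-8 - 3)*(-4) + 389*134 = -11*(-4) + 52126 = 44 + 52126 = 52170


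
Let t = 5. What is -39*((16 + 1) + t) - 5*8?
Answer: -898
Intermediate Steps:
-39*((16 + 1) + t) - 5*8 = -39*((16 + 1) + 5) - 5*8 = -39*(17 + 5) - 40 = -39*22 - 40 = -858 - 40 = -898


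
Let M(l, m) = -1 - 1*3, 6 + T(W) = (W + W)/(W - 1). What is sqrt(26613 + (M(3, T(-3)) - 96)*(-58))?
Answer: sqrt(32413) ≈ 180.04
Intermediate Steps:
T(W) = -6 + 2*W/(-1 + W) (T(W) = -6 + (W + W)/(W - 1) = -6 + (2*W)/(-1 + W) = -6 + 2*W/(-1 + W))
M(l, m) = -4 (M(l, m) = -1 - 3 = -4)
sqrt(26613 + (M(3, T(-3)) - 96)*(-58)) = sqrt(26613 + (-4 - 96)*(-58)) = sqrt(26613 - 100*(-58)) = sqrt(26613 + 5800) = sqrt(32413)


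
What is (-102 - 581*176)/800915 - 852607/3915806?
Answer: -1083679805953/3136227762490 ≈ -0.34554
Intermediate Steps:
(-102 - 581*176)/800915 - 852607/3915806 = (-102 - 102256)*(1/800915) - 852607*1/3915806 = -102358*1/800915 - 852607/3915806 = -102358/800915 - 852607/3915806 = -1083679805953/3136227762490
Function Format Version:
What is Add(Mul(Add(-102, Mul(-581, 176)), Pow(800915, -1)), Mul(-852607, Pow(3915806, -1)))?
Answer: Rational(-1083679805953, 3136227762490) ≈ -0.34554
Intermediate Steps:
Add(Mul(Add(-102, Mul(-581, 176)), Pow(800915, -1)), Mul(-852607, Pow(3915806, -1))) = Add(Mul(Add(-102, -102256), Rational(1, 800915)), Mul(-852607, Rational(1, 3915806))) = Add(Mul(-102358, Rational(1, 800915)), Rational(-852607, 3915806)) = Add(Rational(-102358, 800915), Rational(-852607, 3915806)) = Rational(-1083679805953, 3136227762490)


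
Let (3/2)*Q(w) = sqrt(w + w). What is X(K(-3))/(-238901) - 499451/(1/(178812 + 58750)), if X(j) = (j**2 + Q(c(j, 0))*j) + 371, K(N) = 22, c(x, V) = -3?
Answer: -28345741845151117/238901 - 44*I*sqrt(6)/716703 ≈ -1.1865e+11 - 0.00015038*I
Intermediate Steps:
Q(w) = 2*sqrt(2)*sqrt(w)/3 (Q(w) = 2*sqrt(w + w)/3 = 2*sqrt(2*w)/3 = 2*(sqrt(2)*sqrt(w))/3 = 2*sqrt(2)*sqrt(w)/3)
X(j) = 371 + j**2 + 2*I*j*sqrt(6)/3 (X(j) = (j**2 + (2*sqrt(2)*sqrt(-3)/3)*j) + 371 = (j**2 + (2*sqrt(2)*(I*sqrt(3))/3)*j) + 371 = (j**2 + (2*I*sqrt(6)/3)*j) + 371 = (j**2 + 2*I*j*sqrt(6)/3) + 371 = 371 + j**2 + 2*I*j*sqrt(6)/3)
X(K(-3))/(-238901) - 499451/(1/(178812 + 58750)) = (371 + 22**2 + (2/3)*I*22*sqrt(6))/(-238901) - 499451/(1/(178812 + 58750)) = (371 + 484 + 44*I*sqrt(6)/3)*(-1/238901) - 499451/(1/237562) = (855 + 44*I*sqrt(6)/3)*(-1/238901) - 499451/1/237562 = (-855/238901 - 44*I*sqrt(6)/716703) - 499451*237562 = (-855/238901 - 44*I*sqrt(6)/716703) - 118650578462 = -28345741845151117/238901 - 44*I*sqrt(6)/716703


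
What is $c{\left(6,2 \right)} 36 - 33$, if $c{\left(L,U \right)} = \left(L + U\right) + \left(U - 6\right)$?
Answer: $111$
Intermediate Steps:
$c{\left(L,U \right)} = -6 + L + 2 U$ ($c{\left(L,U \right)} = \left(L + U\right) + \left(-6 + U\right) = -6 + L + 2 U$)
$c{\left(6,2 \right)} 36 - 33 = \left(-6 + 6 + 2 \cdot 2\right) 36 - 33 = \left(-6 + 6 + 4\right) 36 - 33 = 4 \cdot 36 - 33 = 144 - 33 = 111$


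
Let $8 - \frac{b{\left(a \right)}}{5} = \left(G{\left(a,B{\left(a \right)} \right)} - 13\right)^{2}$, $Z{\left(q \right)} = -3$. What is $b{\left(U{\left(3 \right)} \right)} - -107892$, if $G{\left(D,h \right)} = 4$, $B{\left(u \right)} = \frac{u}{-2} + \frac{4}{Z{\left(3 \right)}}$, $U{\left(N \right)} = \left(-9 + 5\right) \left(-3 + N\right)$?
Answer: $107527$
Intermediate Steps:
$U{\left(N \right)} = 12 - 4 N$ ($U{\left(N \right)} = - 4 \left(-3 + N\right) = 12 - 4 N$)
$B{\left(u \right)} = - \frac{4}{3} - \frac{u}{2}$ ($B{\left(u \right)} = \frac{u}{-2} + \frac{4}{-3} = u \left(- \frac{1}{2}\right) + 4 \left(- \frac{1}{3}\right) = - \frac{u}{2} - \frac{4}{3} = - \frac{4}{3} - \frac{u}{2}$)
$b{\left(a \right)} = -365$ ($b{\left(a \right)} = 40 - 5 \left(4 - 13\right)^{2} = 40 - 5 \left(-9\right)^{2} = 40 - 405 = -365$)
$b{\left(U{\left(3 \right)} \right)} - -107892 = -365 - -107892 = -365 + 107892 = 107527$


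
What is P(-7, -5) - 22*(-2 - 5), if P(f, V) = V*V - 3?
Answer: 176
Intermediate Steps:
P(f, V) = -3 + V² (P(f, V) = V² - 3 = -3 + V²)
P(-7, -5) - 22*(-2 - 5) = (-3 + (-5)²) - 22*(-2 - 5) = (-3 + 25) - 22*(-7) = 22 - 22*(-7) = 22 + 154 = 176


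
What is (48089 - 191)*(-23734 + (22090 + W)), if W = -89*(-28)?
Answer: 40617504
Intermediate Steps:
W = 2492
(48089 - 191)*(-23734 + (22090 + W)) = (48089 - 191)*(-23734 + (22090 + 2492)) = 47898*(-23734 + 24582) = 47898*848 = 40617504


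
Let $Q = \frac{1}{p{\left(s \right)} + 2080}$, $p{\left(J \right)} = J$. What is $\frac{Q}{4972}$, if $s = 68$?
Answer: $\frac{1}{10679856} \approx 9.3634 \cdot 10^{-8}$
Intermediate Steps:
$Q = \frac{1}{2148}$ ($Q = \frac{1}{68 + 2080} = \frac{1}{2148} \approx 0.00046555$)
$\frac{Q}{4972} = \frac{1}{2148 \cdot 4972} = \frac{1}{2148} \cdot \frac{1}{4972} = \frac{1}{10679856}$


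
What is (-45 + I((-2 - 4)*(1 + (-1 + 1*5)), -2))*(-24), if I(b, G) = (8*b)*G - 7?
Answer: -10272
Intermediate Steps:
I(b, G) = -7 + 8*G*b (I(b, G) = 8*G*b - 7 = -7 + 8*G*b)
(-45 + I((-2 - 4)*(1 + (-1 + 1*5)), -2))*(-24) = (-45 + (-7 + 8*(-2)*((-2 - 4)*(1 + (-1 + 1*5)))))*(-24) = (-45 + (-7 + 8*(-2)*(-6*(1 + (-1 + 5)))))*(-24) = (-45 + (-7 + 8*(-2)*(-6*(1 + 4))))*(-24) = (-45 + (-7 + 8*(-2)*(-6*5)))*(-24) = (-45 + (-7 + 8*(-2)*(-30)))*(-24) = (-45 + (-7 + 480))*(-24) = (-45 + 473)*(-24) = 428*(-24) = -10272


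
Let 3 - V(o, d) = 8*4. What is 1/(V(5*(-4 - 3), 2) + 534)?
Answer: 1/505 ≈ 0.0019802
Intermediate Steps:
V(o, d) = -29 (V(o, d) = 3 - 8*4 = 3 - 1*32 = 3 - 32 = -29)
1/(V(5*(-4 - 3), 2) + 534) = 1/(-29 + 534) = 1/505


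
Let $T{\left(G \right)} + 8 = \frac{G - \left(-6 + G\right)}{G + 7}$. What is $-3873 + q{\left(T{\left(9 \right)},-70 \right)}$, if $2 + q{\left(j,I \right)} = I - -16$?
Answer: $-3929$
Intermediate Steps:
$T{\left(G \right)} = -8 + \frac{6}{7 + G}$ ($T{\left(G \right)} = -8 + \frac{G - \left(-6 + G\right)}{G + 7} = -8 + \frac{6}{7 + G}$)
$q{\left(j,I \right)} = 14 + I$ ($q{\left(j,I \right)} = -2 + \left(I - -16\right) = -2 + \left(I + 16\right) = -2 + \left(16 + I\right) = 14 + I$)
$-3873 + q{\left(T{\left(9 \right)},-70 \right)} = -3873 + \left(14 - 70\right) = -3873 - 56 = -3929$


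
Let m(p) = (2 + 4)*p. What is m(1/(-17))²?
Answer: 36/289 ≈ 0.12457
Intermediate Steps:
m(p) = 6*p
m(1/(-17))² = (6/(-17))² = (6*(-1/17))² = (-6/17)² = 36/289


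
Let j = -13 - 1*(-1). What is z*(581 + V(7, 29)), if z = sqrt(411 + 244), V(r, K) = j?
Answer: 569*sqrt(655) ≈ 14562.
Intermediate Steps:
j = -12 (j = -13 + 1 = -12)
V(r, K) = -12
z = sqrt(655) ≈ 25.593
z*(581 + V(7, 29)) = sqrt(655)*(581 - 12) = sqrt(655)*569 = 569*sqrt(655)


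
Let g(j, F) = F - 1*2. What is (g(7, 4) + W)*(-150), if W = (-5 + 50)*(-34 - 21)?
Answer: 370950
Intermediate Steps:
g(j, F) = -2 + F (g(j, F) = F - 2 = -2 + F)
W = -2475 (W = 45*(-55) = -2475)
(g(7, 4) + W)*(-150) = ((-2 + 4) - 2475)*(-150) = (2 - 2475)*(-150) = -2473*(-150) = 370950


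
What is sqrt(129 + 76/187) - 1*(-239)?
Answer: 239 + sqrt(4525213)/187 ≈ 250.38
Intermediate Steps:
sqrt(129 + 76/187) - 1*(-239) = sqrt(129 + 76*(1/187)) + 239 = sqrt(129 + 76/187) + 239 = sqrt(24199/187) + 239 = sqrt(4525213)/187 + 239 = 239 + sqrt(4525213)/187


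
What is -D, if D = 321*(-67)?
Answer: 21507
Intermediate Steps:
D = -21507
-D = -1*(-21507) = 21507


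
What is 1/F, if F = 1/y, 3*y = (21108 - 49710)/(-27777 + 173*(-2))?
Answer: 9534/28123 ≈ 0.33901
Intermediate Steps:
y = 9534/28123 (y = ((21108 - 49710)/(-27777 + 173*(-2)))/3 = (-28602/(-27777 - 346))/3 = (-28602/(-28123))/3 = (-28602*(-1/28123))/3 = (⅓)*(28602/28123) = 9534/28123 ≈ 0.33901)
F = 28123/9534 (F = 1/(9534/28123) = 28123/9534 ≈ 2.9498)
1/F = 1/(28123/9534) = 9534/28123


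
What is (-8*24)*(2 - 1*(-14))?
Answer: -3072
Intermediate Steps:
(-8*24)*(2 - 1*(-14)) = -192*(2 + 14) = -192*16 = -3072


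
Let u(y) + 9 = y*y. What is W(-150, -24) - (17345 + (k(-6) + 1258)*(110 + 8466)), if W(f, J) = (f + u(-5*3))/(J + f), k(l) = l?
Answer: -311880424/29 ≈ -1.0754e+7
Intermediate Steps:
u(y) = -9 + y² (u(y) = -9 + y*y = -9 + y²)
W(f, J) = (216 + f)/(J + f) (W(f, J) = (f + (-9 + (-5*3)²))/(J + f) = (f + (-9 + (-15)²))/(J + f) = (f + (-9 + 225))/(J + f) = (f + 216)/(J + f) = (216 + f)/(J + f))
W(-150, -24) - (17345 + (k(-6) + 1258)*(110 + 8466)) = (216 - 150)/(-24 - 150) - (17345 + (-6 + 1258)*(110 + 8466)) = 66/(-174) - (17345 + 1252*8576) = -1/174*66 - (17345 + 10737152) = -11/29 - 1*10754497 = -11/29 - 10754497 = -311880424/29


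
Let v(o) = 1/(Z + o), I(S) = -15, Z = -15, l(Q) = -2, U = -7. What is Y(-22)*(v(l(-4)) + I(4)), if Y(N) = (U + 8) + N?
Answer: 5376/17 ≈ 316.24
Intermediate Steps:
Y(N) = 1 + N (Y(N) = (-7 + 8) + N = 1 + N)
v(o) = 1/(-15 + o)
Y(-22)*(v(l(-4)) + I(4)) = (1 - 22)*(1/(-15 - 2) - 15) = -21*(1/(-17) - 15) = -21*(-1/17 - 15) = -21*(-256/17) = 5376/17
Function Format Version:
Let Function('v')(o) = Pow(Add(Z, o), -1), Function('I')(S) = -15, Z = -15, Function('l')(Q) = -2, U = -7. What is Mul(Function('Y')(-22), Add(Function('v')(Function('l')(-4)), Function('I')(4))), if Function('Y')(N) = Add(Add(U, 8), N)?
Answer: Rational(5376, 17) ≈ 316.24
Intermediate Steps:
Function('Y')(N) = Add(1, N) (Function('Y')(N) = Add(Add(-7, 8), N) = Add(1, N))
Function('v')(o) = Pow(Add(-15, o), -1)
Mul(Function('Y')(-22), Add(Function('v')(Function('l')(-4)), Function('I')(4))) = Mul(Add(1, -22), Add(Pow(Add(-15, -2), -1), -15)) = Mul(-21, Add(Pow(-17, -1), -15)) = Mul(-21, Add(Rational(-1, 17), -15)) = Mul(-21, Rational(-256, 17)) = Rational(5376, 17)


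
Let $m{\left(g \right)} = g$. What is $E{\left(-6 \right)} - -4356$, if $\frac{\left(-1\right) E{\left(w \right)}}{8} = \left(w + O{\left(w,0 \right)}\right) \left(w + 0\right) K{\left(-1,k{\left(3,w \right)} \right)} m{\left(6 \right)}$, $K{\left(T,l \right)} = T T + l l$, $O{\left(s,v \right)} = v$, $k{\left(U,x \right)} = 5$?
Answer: $-40572$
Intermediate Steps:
$K{\left(T,l \right)} = T^{2} + l^{2}$
$E{\left(w \right)} = - 1248 w^{2}$ ($E{\left(w \right)} = - 8 \left(w + 0\right) \left(w + 0\right) \left(\left(-1\right)^{2} + 5^{2}\right) 6 = - 8 w w \left(1 + 25\right) 6 = - 8 w^{2} \cdot 26 \cdot 6 = - 8 \cdot 26 w^{2} \cdot 6 = - 8 \cdot 156 w^{2} = - 1248 w^{2}$)
$E{\left(-6 \right)} - -4356 = - 1248 \left(-6\right)^{2} - -4356 = \left(-1248\right) 36 + 4356 = -44928 + 4356 = -40572$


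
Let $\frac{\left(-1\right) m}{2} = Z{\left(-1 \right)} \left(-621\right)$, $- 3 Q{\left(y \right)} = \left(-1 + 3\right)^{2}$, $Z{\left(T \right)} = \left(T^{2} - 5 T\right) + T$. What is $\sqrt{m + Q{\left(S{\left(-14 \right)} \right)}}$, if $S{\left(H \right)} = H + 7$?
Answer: $\frac{\sqrt{55878}}{3} \approx 78.795$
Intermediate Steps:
$S{\left(H \right)} = 7 + H$
$Z{\left(T \right)} = T^{2} - 4 T$
$Q{\left(y \right)} = - \frac{4}{3}$ ($Q{\left(y \right)} = - \frac{\left(-1 + 3\right)^{2}}{3} = - \frac{2^{2}}{3} = \left(- \frac{1}{3}\right) 4 = - \frac{4}{3}$)
$m = 6210$ ($m = - 2 - (-4 - 1) \left(-621\right) = - 2 \left(-1\right) \left(-5\right) \left(-621\right) = - 2 \cdot 5 \left(-621\right) = \left(-2\right) \left(-3105\right) = 6210$)
$\sqrt{m + Q{\left(S{\left(-14 \right)} \right)}} = \sqrt{6210 - \frac{4}{3}} = \sqrt{\frac{18626}{3}} = \frac{\sqrt{55878}}{3}$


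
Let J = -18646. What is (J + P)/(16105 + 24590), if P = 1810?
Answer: -5612/13565 ≈ -0.41371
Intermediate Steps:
(J + P)/(16105 + 24590) = (-18646 + 1810)/(16105 + 24590) = -16836/40695 = -16836*1/40695 = -5612/13565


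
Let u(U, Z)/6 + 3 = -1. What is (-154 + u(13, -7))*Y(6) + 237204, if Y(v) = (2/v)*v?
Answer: 236848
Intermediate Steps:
u(U, Z) = -24 (u(U, Z) = -18 + 6*(-1) = -18 - 6 = -24)
Y(v) = 2
(-154 + u(13, -7))*Y(6) + 237204 = (-154 - 24)*2 + 237204 = -178*2 + 237204 = -356 + 237204 = 236848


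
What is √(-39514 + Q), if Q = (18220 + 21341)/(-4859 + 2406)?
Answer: I*√237861039559/2453 ≈ 198.82*I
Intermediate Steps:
Q = -39561/2453 (Q = 39561/(-2453) = 39561*(-1/2453) = -39561/2453 ≈ -16.128)
√(-39514 + Q) = √(-39514 - 39561/2453) = √(-96967403/2453) = I*√237861039559/2453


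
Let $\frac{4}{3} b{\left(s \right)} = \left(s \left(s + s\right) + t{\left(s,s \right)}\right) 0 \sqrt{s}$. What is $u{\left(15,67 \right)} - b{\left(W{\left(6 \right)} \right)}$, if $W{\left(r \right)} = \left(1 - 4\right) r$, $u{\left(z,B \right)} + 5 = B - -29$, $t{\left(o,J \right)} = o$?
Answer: $91$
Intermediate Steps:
$u{\left(z,B \right)} = 24 + B$ ($u{\left(z,B \right)} = -5 + \left(B - -29\right) = -5 + \left(B + 29\right) = -5 + \left(29 + B\right) = 24 + B$)
$W{\left(r \right)} = - 3 r$
$b{\left(s \right)} = 0$ ($b{\left(s \right)} = \frac{3 \left(s \left(s + s\right) + s\right) 0 \sqrt{s}}{4} = \frac{3 \left(s 2 s + s\right) 0 \sqrt{s}}{4} = \frac{3 \left(2 s^{2} + s\right) 0 \sqrt{s}}{4} = \frac{3 \left(s + 2 s^{2}\right) 0 \sqrt{s}}{4} = \frac{3 \cdot 0 \sqrt{s}}{4} = \frac{3}{4} \cdot 0 = 0$)
$u{\left(15,67 \right)} - b{\left(W{\left(6 \right)} \right)} = \left(24 + 67\right) - 0 = 91 + 0 = 91$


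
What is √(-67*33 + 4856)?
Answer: 23*√5 ≈ 51.430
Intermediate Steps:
√(-67*33 + 4856) = √(-2211 + 4856) = √2645 = 23*√5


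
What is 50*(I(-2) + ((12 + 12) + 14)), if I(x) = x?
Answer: 1800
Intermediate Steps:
50*(I(-2) + ((12 + 12) + 14)) = 50*(-2 + ((12 + 12) + 14)) = 50*(-2 + (24 + 14)) = 50*(-2 + 38) = 50*36 = 1800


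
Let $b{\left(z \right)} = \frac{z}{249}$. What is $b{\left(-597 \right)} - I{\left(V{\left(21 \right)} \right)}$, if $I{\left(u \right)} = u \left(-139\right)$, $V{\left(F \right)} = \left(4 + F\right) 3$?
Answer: $\frac{865076}{83} \approx 10423.0$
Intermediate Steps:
$V{\left(F \right)} = 12 + 3 F$
$b{\left(z \right)} = \frac{z}{249}$ ($b{\left(z \right)} = z \frac{1}{249} = \frac{z}{249}$)
$I{\left(u \right)} = - 139 u$
$b{\left(-597 \right)} - I{\left(V{\left(21 \right)} \right)} = \frac{1}{249} \left(-597\right) - - 139 \left(12 + 3 \cdot 21\right) = - \frac{199}{83} - - 139 \left(12 + 63\right) = - \frac{199}{83} - \left(-139\right) 75 = - \frac{199}{83} - -10425 = - \frac{199}{83} + 10425 = \frac{865076}{83}$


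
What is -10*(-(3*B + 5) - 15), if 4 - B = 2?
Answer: 260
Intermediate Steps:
B = 2 (B = 4 - 1*2 = 4 - 2 = 2)
-10*(-(3*B + 5) - 15) = -10*(-(3*2 + 5) - 15) = -10*(-(6 + 5) - 15) = -10*(-1*11 - 15) = -10*(-11 - 15) = -10*(-26) = 260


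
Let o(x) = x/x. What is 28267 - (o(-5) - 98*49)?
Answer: 33068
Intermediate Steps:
o(x) = 1
28267 - (o(-5) - 98*49) = 28267 - (1 - 98*49) = 28267 - (1 - 4802) = 28267 - 1*(-4801) = 28267 + 4801 = 33068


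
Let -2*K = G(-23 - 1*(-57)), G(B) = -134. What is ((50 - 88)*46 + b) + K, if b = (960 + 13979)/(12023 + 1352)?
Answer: -22468436/13375 ≈ -1679.9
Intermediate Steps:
K = 67 (K = -1/2*(-134) = 67)
b = 14939/13375 ≈ 1.1169
((50 - 88)*46 + b) + K = ((50 - 88)*46 + 14939/13375) + 67 = (-38*46 + 14939/13375) + 67 = (-1748 + 14939/13375) + 67 = -23364561/13375 + 67 = -22468436/13375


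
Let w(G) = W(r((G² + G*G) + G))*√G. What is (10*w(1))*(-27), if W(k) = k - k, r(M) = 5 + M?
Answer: 0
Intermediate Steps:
W(k) = 0
w(G) = 0 (w(G) = 0*√G = 0)
(10*w(1))*(-27) = (10*0)*(-27) = 0*(-27) = 0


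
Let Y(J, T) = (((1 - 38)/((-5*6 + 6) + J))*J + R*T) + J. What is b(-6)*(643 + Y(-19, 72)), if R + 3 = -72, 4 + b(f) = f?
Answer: 2060710/43 ≈ 47924.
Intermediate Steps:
b(f) = -4 + f
R = -75 (R = -3 - 72 = -75)
Y(J, T) = J - 75*T - 37*J/(-24 + J) (Y(J, T) = (((1 - 38)/((-5*6 + 6) + J))*J - 75*T) + J = ((-37/((-30 + 6) + J))*J - 75*T) + J = ((-37/(-24 + J))*J - 75*T) + J = (-37*J/(-24 + J) - 75*T) + J = (-75*T - 37*J/(-24 + J)) + J = J - 75*T - 37*J/(-24 + J))
b(-6)*(643 + Y(-19, 72)) = (-4 - 6)*(643 + ((-19)² - 61*(-19) + 1800*72 - 75*(-19)*72)/(-24 - 19)) = -10*(643 + (361 + 1159 + 129600 + 102600)/(-43)) = -10*(643 - 1/43*233720) = -10*(643 - 233720/43) = -10*(-206071/43) = 2060710/43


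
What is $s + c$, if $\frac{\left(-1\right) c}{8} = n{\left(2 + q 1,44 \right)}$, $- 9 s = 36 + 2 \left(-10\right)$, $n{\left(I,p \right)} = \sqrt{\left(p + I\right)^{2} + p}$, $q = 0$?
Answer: $- \frac{16}{9} - 96 \sqrt{15} \approx -373.58$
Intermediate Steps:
$n{\left(I,p \right)} = \sqrt{p + \left(I + p\right)^{2}}$ ($n{\left(I,p \right)} = \sqrt{\left(I + p\right)^{2} + p} = \sqrt{p + \left(I + p\right)^{2}}$)
$s = - \frac{16}{9}$ ($s = - \frac{36 + 2 \left(-10\right)}{9} = - \frac{36 - 20}{9} = \left(- \frac{1}{9}\right) 16 = - \frac{16}{9} \approx -1.7778$)
$c = - 96 \sqrt{15}$ ($c = - 8 \sqrt{44 + \left(\left(2 + 0 \cdot 1\right) + 44\right)^{2}} = - 8 \sqrt{44 + \left(\left(2 + 0\right) + 44\right)^{2}} = - 8 \sqrt{44 + \left(2 + 44\right)^{2}} = - 8 \sqrt{44 + 46^{2}} = - 8 \sqrt{44 + 2116} = - 8 \sqrt{2160} = - 8 \cdot 12 \sqrt{15} = - 96 \sqrt{15} \approx -371.81$)
$s + c = - \frac{16}{9} - 96 \sqrt{15}$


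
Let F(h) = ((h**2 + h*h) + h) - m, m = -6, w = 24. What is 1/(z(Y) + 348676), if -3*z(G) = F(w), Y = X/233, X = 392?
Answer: 1/348282 ≈ 2.8712e-6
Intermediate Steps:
F(h) = 6 + h + 2*h**2 (F(h) = ((h**2 + h*h) + h) - 1*(-6) = ((h**2 + h**2) + h) + 6 = (2*h**2 + h) + 6 = (h + 2*h**2) + 6 = 6 + h + 2*h**2)
Y = 392/233 ≈ 1.6824
z(G) = -394 (z(G) = -(6 + 24 + 2*24**2)/3 = -(6 + 24 + 2*576)/3 = -(6 + 24 + 1152)/3 = -1/3*1182 = -394)
1/(z(Y) + 348676) = 1/(-394 + 348676) = 1/348282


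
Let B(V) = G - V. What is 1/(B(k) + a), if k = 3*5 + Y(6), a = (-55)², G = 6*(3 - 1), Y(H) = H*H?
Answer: 1/2986 ≈ 0.00033490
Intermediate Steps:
Y(H) = H²
G = 12 (G = 6*2 = 12)
a = 3025
k = 51 (k = 3*5 + 6² = 15 + 36 = 51)
B(V) = 12 - V
1/(B(k) + a) = 1/((12 - 1*51) + 3025) = 1/((12 - 51) + 3025) = 1/(-39 + 3025) = 1/2986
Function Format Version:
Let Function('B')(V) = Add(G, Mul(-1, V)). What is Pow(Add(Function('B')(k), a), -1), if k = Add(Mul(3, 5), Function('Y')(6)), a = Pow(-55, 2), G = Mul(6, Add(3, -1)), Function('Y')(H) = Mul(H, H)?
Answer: Rational(1, 2986) ≈ 0.00033490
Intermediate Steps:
Function('Y')(H) = Pow(H, 2)
G = 12 (G = Mul(6, 2) = 12)
a = 3025
k = 51 (k = Add(Mul(3, 5), Pow(6, 2)) = Add(15, 36) = 51)
Function('B')(V) = Add(12, Mul(-1, V))
Pow(Add(Function('B')(k), a), -1) = Pow(Add(Add(12, Mul(-1, 51)), 3025), -1) = Pow(Add(Add(12, -51), 3025), -1) = Pow(Add(-39, 3025), -1) = Pow(2986, -1) = Rational(1, 2986)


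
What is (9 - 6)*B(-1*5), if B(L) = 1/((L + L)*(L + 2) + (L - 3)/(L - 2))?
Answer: 21/218 ≈ 0.096330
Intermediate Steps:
B(L) = 1/((-3 + L)/(-2 + L) + 2*L*(2 + L)) (B(L) = 1/((2*L)*(2 + L) + (-3 + L)/(-2 + L)) = 1/(2*L*(2 + L) + (-3 + L)/(-2 + L)) = 1/((-3 + L)/(-2 + L) + 2*L*(2 + L)))
(9 - 6)*B(-1*5) = (9 - 6)*((2 - (-1)*5)/(3 - 2*(-1*5)³ + 7*(-1*5))) = 3*((2 - 1*(-5))/(3 - 2*(-5)³ + 7*(-5))) = 3*((2 + 5)/(3 - 2*(-125) - 35)) = 3*(7/(3 + 250 - 35)) = 3*(7/218) = 21/218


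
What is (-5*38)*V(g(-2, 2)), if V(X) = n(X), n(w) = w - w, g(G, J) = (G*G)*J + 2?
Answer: 0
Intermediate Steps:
g(G, J) = 2 + J*G**2 (g(G, J) = G**2*J + 2 = J*G**2 + 2 = 2 + J*G**2)
n(w) = 0
V(X) = 0
(-5*38)*V(g(-2, 2)) = -5*38*0 = -190*0 = 0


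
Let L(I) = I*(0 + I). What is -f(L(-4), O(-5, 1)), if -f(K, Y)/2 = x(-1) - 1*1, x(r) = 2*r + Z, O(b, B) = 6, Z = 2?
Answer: -2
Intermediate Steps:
x(r) = 2 + 2*r (x(r) = 2*r + 2 = 2 + 2*r)
L(I) = I**2 (L(I) = I*I = I**2)
f(K, Y) = 2 (f(K, Y) = -2*((2 + 2*(-1)) - 1*1) = -2*((2 - 2) - 1) = -2*(0 - 1) = -2*(-1) = 2)
-f(L(-4), O(-5, 1)) = -1*2 = -2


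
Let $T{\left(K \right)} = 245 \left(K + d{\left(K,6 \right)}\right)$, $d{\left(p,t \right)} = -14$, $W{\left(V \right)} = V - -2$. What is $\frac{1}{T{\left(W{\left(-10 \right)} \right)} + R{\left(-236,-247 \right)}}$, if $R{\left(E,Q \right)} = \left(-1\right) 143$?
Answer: $- \frac{1}{5533} \approx -0.00018073$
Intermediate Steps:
$W{\left(V \right)} = 2 + V$ ($W{\left(V \right)} = V + 2 = 2 + V$)
$R{\left(E,Q \right)} = -143$
$T{\left(K \right)} = -3430 + 245 K$ ($T{\left(K \right)} = 245 \left(K - 14\right) = 245 \left(-14 + K\right) = -3430 + 245 K$)
$\frac{1}{T{\left(W{\left(-10 \right)} \right)} + R{\left(-236,-247 \right)}} = \frac{1}{\left(-3430 + 245 \left(2 - 10\right)\right) - 143} = \frac{1}{\left(-3430 + 245 \left(-8\right)\right) - 143} = \frac{1}{\left(-3430 - 1960\right) - 143} = \frac{1}{-5390 - 143} = \frac{1}{-5533} = - \frac{1}{5533}$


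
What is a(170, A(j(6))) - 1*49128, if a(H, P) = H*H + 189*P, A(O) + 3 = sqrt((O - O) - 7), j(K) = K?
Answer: -20795 + 189*I*sqrt(7) ≈ -20795.0 + 500.05*I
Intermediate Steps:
A(O) = -3 + I*sqrt(7) (A(O) = -3 + sqrt((O - O) - 7) = -3 + sqrt(0 - 7) = -3 + sqrt(-7) = -3 + I*sqrt(7))
a(H, P) = H**2 + 189*P
a(170, A(j(6))) - 1*49128 = (170**2 + 189*(-3 + I*sqrt(7))) - 1*49128 = (28900 + (-567 + 189*I*sqrt(7))) - 49128 = (28333 + 189*I*sqrt(7)) - 49128 = -20795 + 189*I*sqrt(7)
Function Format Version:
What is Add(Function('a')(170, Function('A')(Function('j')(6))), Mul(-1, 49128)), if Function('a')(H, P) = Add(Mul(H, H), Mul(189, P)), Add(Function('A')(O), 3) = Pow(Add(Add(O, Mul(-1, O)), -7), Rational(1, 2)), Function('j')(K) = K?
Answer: Add(-20795, Mul(189, I, Pow(7, Rational(1, 2)))) ≈ Add(-20795., Mul(500.05, I))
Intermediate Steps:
Function('A')(O) = Add(-3, Mul(I, Pow(7, Rational(1, 2)))) (Function('A')(O) = Add(-3, Pow(Add(Add(O, Mul(-1, O)), -7), Rational(1, 2))) = Add(-3, Pow(Add(0, -7), Rational(1, 2))) = Add(-3, Pow(-7, Rational(1, 2))) = Add(-3, Mul(I, Pow(7, Rational(1, 2)))))
Function('a')(H, P) = Add(Pow(H, 2), Mul(189, P))
Add(Function('a')(170, Function('A')(Function('j')(6))), Mul(-1, 49128)) = Add(Add(Pow(170, 2), Mul(189, Add(-3, Mul(I, Pow(7, Rational(1, 2)))))), Mul(-1, 49128)) = Add(Add(28900, Add(-567, Mul(189, I, Pow(7, Rational(1, 2))))), -49128) = Add(Add(28333, Mul(189, I, Pow(7, Rational(1, 2)))), -49128) = Add(-20795, Mul(189, I, Pow(7, Rational(1, 2))))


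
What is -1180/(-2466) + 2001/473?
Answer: 2746303/583209 ≈ 4.7090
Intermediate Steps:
-1180/(-2466) + 2001/473 = -1180*(-1/2466) + 2001*(1/473) = 590/1233 + 2001/473 = 2746303/583209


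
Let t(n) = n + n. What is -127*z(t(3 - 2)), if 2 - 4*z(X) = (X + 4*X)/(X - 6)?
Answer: -1143/8 ≈ -142.88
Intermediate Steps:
t(n) = 2*n
z(X) = 1/2 - 5*X/(4*(-6 + X)) (z(X) = 1/2 - (X + 4*X)/(4*(X - 6)) = 1/2 - 5*X/(4*(-6 + X)))
-127*z(t(3 - 2)) = -381*(-4 - 2*(3 - 2))/(4*(-6 + 2*(3 - 2))) = -381*(-4 - 2)/(4*(-6 + 2*1)) = -381*(-4 - 1*2)/(4*(-6 + 2)) = -381*(-4 - 2)/(4*(-4)) = -381*(-1)*(-6)/(4*4) = -127*9/8 = -1143/8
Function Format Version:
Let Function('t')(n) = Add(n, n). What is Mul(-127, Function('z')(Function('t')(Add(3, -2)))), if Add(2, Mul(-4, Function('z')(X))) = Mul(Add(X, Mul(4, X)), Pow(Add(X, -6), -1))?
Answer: Rational(-1143, 8) ≈ -142.88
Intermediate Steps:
Function('t')(n) = Mul(2, n)
Function('z')(X) = Add(Rational(1, 2), Mul(Rational(-5, 4), X, Pow(Add(-6, X), -1))) (Function('z')(X) = Add(Rational(1, 2), Mul(Rational(-1, 4), Mul(Add(X, Mul(4, X)), Pow(Add(X, -6), -1)))) = Add(Rational(1, 2), Mul(Rational(-1, 4), Mul(Mul(5, X), Pow(Add(-6, X), -1)))) = Add(Rational(1, 2), Mul(Rational(-1, 4), Mul(5, X, Pow(Add(-6, X), -1)))) = Add(Rational(1, 2), Mul(Rational(-5, 4), X, Pow(Add(-6, X), -1))))
Mul(-127, Function('z')(Function('t')(Add(3, -2)))) = Mul(-127, Mul(Rational(3, 4), Pow(Add(-6, Mul(2, Add(3, -2))), -1), Add(-4, Mul(-1, Mul(2, Add(3, -2)))))) = Mul(-127, Mul(Rational(3, 4), Pow(Add(-6, Mul(2, 1)), -1), Add(-4, Mul(-1, Mul(2, 1))))) = Mul(-127, Mul(Rational(3, 4), Pow(Add(-6, 2), -1), Add(-4, Mul(-1, 2)))) = Mul(-127, Mul(Rational(3, 4), Pow(-4, -1), Add(-4, -2))) = Mul(-127, Mul(Rational(3, 4), Rational(-1, 4), -6)) = Mul(-127, Rational(9, 8)) = Rational(-1143, 8)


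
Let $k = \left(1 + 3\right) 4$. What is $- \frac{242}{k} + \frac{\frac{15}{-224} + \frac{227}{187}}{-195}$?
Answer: $- \frac{123591463}{8168160} \approx -15.131$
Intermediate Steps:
$k = 16$ ($k = 4 \cdot 4 = 16$)
$- \frac{242}{k} + \frac{\frac{15}{-224} + \frac{227}{187}}{-195} = - \frac{242}{16} + \frac{\frac{15}{-224} + \frac{227}{187}}{-195} = \left(-242\right) \frac{1}{16} + \left(15 \left(- \frac{1}{224}\right) + 227 \cdot \frac{1}{187}\right) \left(- \frac{1}{195}\right) = - \frac{121}{8} + \left(- \frac{15}{224} + \frac{227}{187}\right) \left(- \frac{1}{195}\right) = - \frac{121}{8} + \frac{48043}{41888} \left(- \frac{1}{195}\right) = - \frac{121}{8} - \frac{48043}{8168160} = - \frac{123591463}{8168160}$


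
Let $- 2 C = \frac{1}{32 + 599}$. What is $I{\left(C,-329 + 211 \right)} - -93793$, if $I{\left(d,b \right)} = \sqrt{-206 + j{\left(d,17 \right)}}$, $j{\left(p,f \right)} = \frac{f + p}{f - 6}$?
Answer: $93793 + \frac{i \sqrt{39400433798}}{13882} \approx 93793.0 + 14.299 i$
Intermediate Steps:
$C = - \frac{1}{1262}$ ($C = - \frac{1}{2 \left(32 + 599\right)} = - \frac{1}{2 \cdot 631} = \left(- \frac{1}{2}\right) \frac{1}{631} = - \frac{1}{1262} \approx -0.00079239$)
$j{\left(p,f \right)} = \frac{f + p}{-6 + f}$
$I{\left(d,b \right)} = \sqrt{- \frac{2249}{11} + \frac{d}{11}}$ ($I{\left(d,b \right)} = \sqrt{-206 + \frac{17 + d}{-6 + 17}} = \sqrt{-206 + \frac{17 + d}{11}} = \sqrt{-206 + \left(\frac{17}{11} + \frac{d}{11}\right)} = \sqrt{- \frac{2249}{11} + \frac{d}{11}}$)
$I{\left(C,-329 + 211 \right)} - -93793 = \frac{\sqrt{-24739 + 11 \left(- \frac{1}{1262}\right)}}{11} - -93793 = \frac{\sqrt{-24739 - \frac{11}{1262}}}{11} + 93793 = \frac{\sqrt{- \frac{31220629}{1262}}}{11} + 93793 = \frac{\frac{1}{1262} i \sqrt{39400433798}}{11} + 93793 = \frac{i \sqrt{39400433798}}{13882} + 93793 = 93793 + \frac{i \sqrt{39400433798}}{13882}$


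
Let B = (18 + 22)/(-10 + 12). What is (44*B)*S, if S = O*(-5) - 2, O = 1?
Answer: -6160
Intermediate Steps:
B = 20 (B = 40/2 = 40*(½) = 20)
S = -7 (S = 1*(-5) - 2 = -5 - 2 = -7)
(44*B)*S = (44*20)*(-7) = 880*(-7) = -6160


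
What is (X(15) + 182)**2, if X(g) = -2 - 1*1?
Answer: 32041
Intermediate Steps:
X(g) = -3 (X(g) = -2 - 1 = -3)
(X(15) + 182)**2 = (-3 + 182)**2 = 179**2 = 32041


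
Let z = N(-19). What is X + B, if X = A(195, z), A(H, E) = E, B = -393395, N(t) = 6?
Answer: -393389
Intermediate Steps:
z = 6
X = 6
X + B = 6 - 393395 = -393389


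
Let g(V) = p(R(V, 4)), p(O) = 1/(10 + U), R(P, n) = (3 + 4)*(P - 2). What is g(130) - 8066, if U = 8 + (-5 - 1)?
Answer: -96791/12 ≈ -8065.9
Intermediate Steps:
U = 2 (U = 8 - 6 = 2)
R(P, n) = -14 + 7*P (R(P, n) = 7*(-2 + P) = -14 + 7*P)
p(O) = 1/12 (p(O) = 1/(10 + 2) = 1/12)
g(V) = 1/12
g(130) - 8066 = 1/12 - 8066 = -96791/12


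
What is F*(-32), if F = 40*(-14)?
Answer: 17920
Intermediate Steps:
F = -560
F*(-32) = -560*(-32) = 17920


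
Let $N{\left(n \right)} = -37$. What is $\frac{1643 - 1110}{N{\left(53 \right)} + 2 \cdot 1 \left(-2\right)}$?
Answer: $-13$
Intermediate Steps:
$\frac{1643 - 1110}{N{\left(53 \right)} + 2 \cdot 1 \left(-2\right)} = \frac{1643 - 1110}{-37 + 2 \cdot 1 \left(-2\right)} = \frac{533}{-37 + 2 \left(-2\right)} = \frac{533}{-37 - 4} = \frac{533}{-41} = 533 \left(- \frac{1}{41}\right) = -13$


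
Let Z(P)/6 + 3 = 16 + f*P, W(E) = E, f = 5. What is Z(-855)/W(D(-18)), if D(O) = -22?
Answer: 12786/11 ≈ 1162.4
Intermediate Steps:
Z(P) = 78 + 30*P (Z(P) = -18 + 6*(16 + 5*P) = -18 + (96 + 30*P) = 78 + 30*P)
Z(-855)/W(D(-18)) = (78 + 30*(-855))/(-22) = (78 - 25650)*(-1/22) = -25572*(-1/22) = 12786/11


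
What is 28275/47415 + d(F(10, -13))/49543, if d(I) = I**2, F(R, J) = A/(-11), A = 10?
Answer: 389666595/653422627 ≈ 0.59635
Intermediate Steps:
F(R, J) = -10/11 (F(R, J) = 10/(-11) = 10*(-1/11) = -10/11)
28275/47415 + d(F(10, -13))/49543 = 28275/47415 + (-10/11)**2/49543 = 28275*(1/47415) + (100/121)*(1/49543) = 65/109 + 100/5994703 = 389666595/653422627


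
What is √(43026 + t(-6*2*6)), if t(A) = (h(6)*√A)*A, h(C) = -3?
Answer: √(43026 + 1296*I*√2) ≈ 207.47 + 4.417*I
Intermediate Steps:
t(A) = -3*A^(3/2) (t(A) = (-3*√A)*A = -3*A^(3/2))
√(43026 + t(-6*2*6)) = √(43026 - 3*6*√6*(-24*I*√3)) = √(43026 - 3*(-432*I*√2)) = √(43026 - (-1296)*I*√2) = √(43026 + 1296*I*√2)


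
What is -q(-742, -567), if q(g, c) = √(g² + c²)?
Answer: -259*√13 ≈ -933.84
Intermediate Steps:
q(g, c) = √(c² + g²)
-q(-742, -567) = -√((-567)² + (-742)²) = -√(321489 + 550564) = -√872053 = -259*√13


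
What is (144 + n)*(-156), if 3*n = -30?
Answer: -20904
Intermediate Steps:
n = -10 (n = (⅓)*(-30) = -10)
(144 + n)*(-156) = (144 - 10)*(-156) = 134*(-156) = -20904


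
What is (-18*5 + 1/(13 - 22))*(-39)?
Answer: 10543/3 ≈ 3514.3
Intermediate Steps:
(-18*5 + 1/(13 - 22))*(-39) = (-90 + 1/(-9))*(-39) = (-90 - 1/9)*(-39) = -811/9*(-39) = 10543/3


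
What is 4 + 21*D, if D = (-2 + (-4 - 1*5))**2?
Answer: 2545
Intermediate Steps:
D = 121 (D = (-2 + (-4 - 5))**2 = (-2 - 9)**2 = (-11)**2 = 121)
4 + 21*D = 4 + 21*121 = 4 + 2541 = 2545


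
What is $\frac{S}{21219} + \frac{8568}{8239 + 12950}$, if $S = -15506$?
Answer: $- \frac{6988202}{21409971} \approx -0.3264$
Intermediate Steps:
$\frac{S}{21219} + \frac{8568}{8239 + 12950} = - \frac{15506}{21219} + \frac{8568}{8239 + 12950} = \left(-15506\right) \frac{1}{21219} + \frac{8568}{21189} = - \frac{15506}{21219} + 8568 \cdot \frac{1}{21189} = - \frac{15506}{21219} + \frac{408}{1009} = - \frac{6988202}{21409971}$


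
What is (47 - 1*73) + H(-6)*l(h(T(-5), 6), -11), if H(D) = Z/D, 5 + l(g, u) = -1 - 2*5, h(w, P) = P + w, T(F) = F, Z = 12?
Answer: 6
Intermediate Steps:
l(g, u) = -16 (l(g, u) = -5 + (-1 - 2*5) = -5 + (-1 - 10) = -5 - 11 = -16)
H(D) = 12/D
(47 - 1*73) + H(-6)*l(h(T(-5), 6), -11) = (47 - 1*73) + (12/(-6))*(-16) = (47 - 73) + (12*(-⅙))*(-16) = -26 - 2*(-16) = -26 + 32 = 6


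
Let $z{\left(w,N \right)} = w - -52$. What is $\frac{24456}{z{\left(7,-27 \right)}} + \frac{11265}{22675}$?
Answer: $\frac{111040887}{267565} \approx 415.01$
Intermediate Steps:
$z{\left(w,N \right)} = 52 + w$ ($z{\left(w,N \right)} = w + 52 = 52 + w$)
$\frac{24456}{z{\left(7,-27 \right)}} + \frac{11265}{22675} = \frac{24456}{52 + 7} + \frac{11265}{22675} = \frac{24456}{59} + 11265 \cdot \frac{1}{22675} = 24456 \cdot \frac{1}{59} + \frac{2253}{4535} = \frac{24456}{59} + \frac{2253}{4535} = \frac{111040887}{267565}$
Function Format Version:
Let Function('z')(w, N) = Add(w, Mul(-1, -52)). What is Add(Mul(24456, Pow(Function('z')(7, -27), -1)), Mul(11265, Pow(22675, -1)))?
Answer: Rational(111040887, 267565) ≈ 415.01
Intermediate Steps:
Function('z')(w, N) = Add(52, w) (Function('z')(w, N) = Add(w, 52) = Add(52, w))
Add(Mul(24456, Pow(Function('z')(7, -27), -1)), Mul(11265, Pow(22675, -1))) = Add(Mul(24456, Pow(Add(52, 7), -1)), Mul(11265, Pow(22675, -1))) = Add(Mul(24456, Pow(59, -1)), Mul(11265, Rational(1, 22675))) = Add(Mul(24456, Rational(1, 59)), Rational(2253, 4535)) = Add(Rational(24456, 59), Rational(2253, 4535)) = Rational(111040887, 267565)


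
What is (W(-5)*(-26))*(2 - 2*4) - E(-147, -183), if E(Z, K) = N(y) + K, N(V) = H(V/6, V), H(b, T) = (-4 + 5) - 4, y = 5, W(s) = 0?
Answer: 186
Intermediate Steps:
H(b, T) = -3 (H(b, T) = 1 - 4 = -3)
N(V) = -3
E(Z, K) = -3 + K
(W(-5)*(-26))*(2 - 2*4) - E(-147, -183) = (0*(-26))*(2 - 2*4) - (-3 - 183) = 0*(2 - 8) - 1*(-186) = 0*(-6) + 186 = 0 + 186 = 186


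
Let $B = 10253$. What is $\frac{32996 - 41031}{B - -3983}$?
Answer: $- \frac{8035}{14236} \approx -0.56441$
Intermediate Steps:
$\frac{32996 - 41031}{B - -3983} = \frac{32996 - 41031}{10253 - -3983} = - \frac{8035}{10253 + \left(-18865 + 22848\right)} = - \frac{8035}{10253 + 3983} = - \frac{8035}{14236}$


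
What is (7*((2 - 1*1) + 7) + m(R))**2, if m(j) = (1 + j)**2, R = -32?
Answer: 1034289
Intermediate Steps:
(7*((2 - 1*1) + 7) + m(R))**2 = (7*((2 - 1*1) + 7) + (1 - 32)**2)**2 = (7*((2 - 1) + 7) + (-31)**2)**2 = (7*(1 + 7) + 961)**2 = (7*8 + 961)**2 = (56 + 961)**2 = 1017**2 = 1034289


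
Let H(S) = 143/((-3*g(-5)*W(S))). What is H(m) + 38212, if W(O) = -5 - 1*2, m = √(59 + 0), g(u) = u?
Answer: 4012117/105 ≈ 38211.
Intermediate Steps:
m = √59 ≈ 7.6811
W(O) = -7 (W(O) = -5 - 2 = -7)
H(S) = -143/105 (H(S) = 143/((-3*(-5)*(-7))) = 143/((-(-15)*(-7))) = 143/((-1*105)) = 143/(-105) = 143*(-1/105) = -143/105)
H(m) + 38212 = -143/105 + 38212 = 4012117/105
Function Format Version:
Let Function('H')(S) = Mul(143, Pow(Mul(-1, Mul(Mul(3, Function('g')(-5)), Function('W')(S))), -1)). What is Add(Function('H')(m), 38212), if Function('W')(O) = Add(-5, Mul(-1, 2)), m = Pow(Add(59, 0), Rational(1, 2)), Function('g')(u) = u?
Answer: Rational(4012117, 105) ≈ 38211.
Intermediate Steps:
m = Pow(59, Rational(1, 2)) ≈ 7.6811
Function('W')(O) = -7 (Function('W')(O) = Add(-5, -2) = -7)
Function('H')(S) = Rational(-143, 105) (Function('H')(S) = Mul(143, Pow(Mul(-1, Mul(Mul(3, -5), -7)), -1)) = Mul(143, Pow(Mul(-1, Mul(-15, -7)), -1)) = Mul(143, Pow(Mul(-1, 105), -1)) = Mul(143, Pow(-105, -1)) = Mul(143, Rational(-1, 105)) = Rational(-143, 105))
Add(Function('H')(m), 38212) = Add(Rational(-143, 105), 38212) = Rational(4012117, 105)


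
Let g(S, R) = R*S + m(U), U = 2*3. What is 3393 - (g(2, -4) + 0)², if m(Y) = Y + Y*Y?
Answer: 2237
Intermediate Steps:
U = 6
m(Y) = Y + Y²
g(S, R) = 42 + R*S (g(S, R) = R*S + 6*(1 + 6) = R*S + 6*7 = R*S + 42 = 42 + R*S)
3393 - (g(2, -4) + 0)² = 3393 - ((42 - 4*2) + 0)² = 3393 - ((42 - 8) + 0)² = 3393 - (34 + 0)² = 3393 - 1*34² = 3393 - 1*1156 = 3393 - 1156 = 2237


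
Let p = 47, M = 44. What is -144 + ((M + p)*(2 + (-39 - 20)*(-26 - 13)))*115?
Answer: 24100751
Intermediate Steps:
-144 + ((M + p)*(2 + (-39 - 20)*(-26 - 13)))*115 = -144 + ((44 + 47)*(2 + (-39 - 20)*(-26 - 13)))*115 = -144 + (91*(2 - 59*(-39)))*115 = -144 + (91*(2 + 2301))*115 = -144 + (91*2303)*115 = -144 + 209573*115 = -144 + 24100895 = 24100751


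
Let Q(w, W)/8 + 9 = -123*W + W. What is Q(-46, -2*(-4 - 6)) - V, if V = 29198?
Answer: -48790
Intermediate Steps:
Q(w, W) = -72 - 976*W (Q(w, W) = -72 + 8*(-123*W + W) = -72 + 8*(-122*W) = -72 - 976*W)
Q(-46, -2*(-4 - 6)) - V = (-72 - (-1952)*(-4 - 6)) - 1*29198 = (-72 - (-1952)*(-10)) - 29198 = (-72 - 976*20) - 29198 = (-72 - 19520) - 29198 = -19592 - 29198 = -48790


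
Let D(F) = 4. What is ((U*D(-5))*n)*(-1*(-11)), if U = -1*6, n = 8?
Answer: -2112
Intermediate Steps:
U = -6
((U*D(-5))*n)*(-1*(-11)) = (-6*4*8)*(-1*(-11)) = -24*8*11 = -192*11 = -2112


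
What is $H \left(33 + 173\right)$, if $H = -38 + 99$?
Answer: $12566$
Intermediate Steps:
$H = 61$
$H \left(33 + 173\right) = 61 \left(33 + 173\right) = 61 \cdot 206 = 12566$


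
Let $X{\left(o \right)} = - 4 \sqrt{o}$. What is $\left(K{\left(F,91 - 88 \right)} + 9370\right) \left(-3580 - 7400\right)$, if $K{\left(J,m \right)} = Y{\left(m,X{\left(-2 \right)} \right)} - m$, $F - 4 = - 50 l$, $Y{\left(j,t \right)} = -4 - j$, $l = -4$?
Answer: $-102772800$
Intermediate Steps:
$F = 204$ ($F = 4 - -200 = 4 + 200 = 204$)
$K{\left(J,m \right)} = -4 - 2 m$ ($K{\left(J,m \right)} = \left(-4 - m\right) - m = -4 - 2 m$)
$\left(K{\left(F,91 - 88 \right)} + 9370\right) \left(-3580 - 7400\right) = \left(\left(-4 - 2 \left(91 - 88\right)\right) + 9370\right) \left(-3580 - 7400\right) = \left(\left(-4 - 6\right) + 9370\right) \left(-10980\right) = \left(-10 + 9370\right) \left(-10980\right) = 9360 \left(-10980\right) = -102772800$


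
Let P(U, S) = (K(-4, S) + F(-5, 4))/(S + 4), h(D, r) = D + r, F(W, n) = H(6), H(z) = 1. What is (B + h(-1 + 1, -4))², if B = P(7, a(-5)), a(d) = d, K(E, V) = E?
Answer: 1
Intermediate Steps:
F(W, n) = 1
P(U, S) = -3/(4 + S) (P(U, S) = (-4 + 1)/(S + 4) = -3/(4 + S))
B = 3 (B = -3/(4 - 5) = -3/(-1) = -3*(-1) = 3)
(B + h(-1 + 1, -4))² = (3 + ((-1 + 1) - 4))² = (3 + (0 - 4))² = (3 - 4)² = (-1)² = 1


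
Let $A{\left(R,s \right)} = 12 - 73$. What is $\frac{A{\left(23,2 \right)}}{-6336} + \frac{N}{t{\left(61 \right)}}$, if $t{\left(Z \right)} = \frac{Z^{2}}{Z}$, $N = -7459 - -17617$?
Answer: $\frac{64364809}{386496} \approx 166.53$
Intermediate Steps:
$N = 10158$ ($N = -7459 + 17617 = 10158$)
$A{\left(R,s \right)} = -61$ ($A{\left(R,s \right)} = 12 - 73 = -61$)
$t{\left(Z \right)} = Z$
$\frac{A{\left(23,2 \right)}}{-6336} + \frac{N}{t{\left(61 \right)}} = - \frac{61}{-6336} + \frac{10158}{61} = \left(-61\right) \left(- \frac{1}{6336}\right) + 10158 \cdot \frac{1}{61} = \frac{61}{6336} + \frac{10158}{61} = \frac{64364809}{386496}$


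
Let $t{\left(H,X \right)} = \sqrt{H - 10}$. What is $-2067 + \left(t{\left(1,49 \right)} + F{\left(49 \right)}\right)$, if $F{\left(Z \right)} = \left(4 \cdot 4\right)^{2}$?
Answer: $-1811 + 3 i \approx -1811.0 + 3.0 i$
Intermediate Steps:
$t{\left(H,X \right)} = \sqrt{-10 + H}$
$F{\left(Z \right)} = 256$ ($F{\left(Z \right)} = 16^{2} = 256$)
$-2067 + \left(t{\left(1,49 \right)} + F{\left(49 \right)}\right) = -2067 + \left(\sqrt{-10 + 1} + 256\right) = -2067 + \left(\sqrt{-9} + 256\right) = -2067 + \left(3 i + 256\right) = -2067 + \left(256 + 3 i\right) = -1811 + 3 i$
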